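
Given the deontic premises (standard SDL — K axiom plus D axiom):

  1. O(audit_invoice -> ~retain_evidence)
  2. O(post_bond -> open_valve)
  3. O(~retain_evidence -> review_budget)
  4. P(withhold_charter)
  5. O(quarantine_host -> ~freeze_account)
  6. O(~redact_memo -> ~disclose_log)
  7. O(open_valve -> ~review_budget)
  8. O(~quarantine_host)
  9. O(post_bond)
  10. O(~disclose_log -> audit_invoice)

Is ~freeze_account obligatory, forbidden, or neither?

Neither

Premise 5 is O(quarantine_host -> ~freeze_account), but O(quarantine_host) is not derivable from the premises, so it does not yield O(~freeze_account).
No premise or chain of K-axiom applications forces O(~freeze_account), and none forces O(freeze_account). So ~freeze_account is neither obligatory nor forbidden under these norms.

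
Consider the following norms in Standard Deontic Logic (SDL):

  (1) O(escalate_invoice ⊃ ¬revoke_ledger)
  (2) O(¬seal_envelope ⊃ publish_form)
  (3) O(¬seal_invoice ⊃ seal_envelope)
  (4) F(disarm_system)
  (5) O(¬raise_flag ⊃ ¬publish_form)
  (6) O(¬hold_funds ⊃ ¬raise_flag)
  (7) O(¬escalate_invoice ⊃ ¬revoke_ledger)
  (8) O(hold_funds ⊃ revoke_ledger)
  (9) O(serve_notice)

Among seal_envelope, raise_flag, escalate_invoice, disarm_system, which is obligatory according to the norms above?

Premises 7 and 1 are O(¬escalate_invoice ⊃ ¬revoke_ledger) and O(escalate_invoice ⊃ ¬revoke_ledger); every ideal world satisfies ¬escalate_invoice or escalate_invoice, so in either case ¬revoke_ledger holds — hence O(¬revoke_ledger).
The contrapositive of premise 8 (O(hold_funds ⊃ revoke_ledger)) is O(¬revoke_ledger ⊃ ¬hold_funds), and O(¬revoke_ledger) is already established, so O(¬hold_funds).
Applying K to premise 6 (O(¬hold_funds ⊃ ¬raise_flag)) and O(¬hold_funds) yields O(¬raise_flag).
Applying K to premise 5 (O(¬raise_flag ⊃ ¬publish_form)) and O(¬raise_flag) yields O(¬publish_form).
The contrapositive of premise 2 (O(¬seal_envelope ⊃ publish_form)) is O(¬publish_form ⊃ seal_envelope), and O(¬publish_form) is already established, so O(seal_envelope).
So O(seal_envelope) holds — seal_envelope is obligatory. None of the other listed options is made obligatory by any chain of premises.

seal_envelope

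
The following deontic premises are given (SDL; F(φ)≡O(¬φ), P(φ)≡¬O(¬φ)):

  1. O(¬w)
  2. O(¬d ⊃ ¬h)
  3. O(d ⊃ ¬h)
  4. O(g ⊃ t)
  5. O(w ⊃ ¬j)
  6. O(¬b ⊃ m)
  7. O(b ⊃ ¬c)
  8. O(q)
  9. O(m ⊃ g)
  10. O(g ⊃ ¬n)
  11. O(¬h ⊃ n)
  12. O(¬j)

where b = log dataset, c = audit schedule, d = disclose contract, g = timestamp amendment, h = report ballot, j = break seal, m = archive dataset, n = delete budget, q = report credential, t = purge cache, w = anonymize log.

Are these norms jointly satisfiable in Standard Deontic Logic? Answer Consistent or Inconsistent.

Consistent

Premise 5 is O(w ⊃ ¬j); even if O(¬j) held, inferring O(w) would be affirming the consequent — invalid.
So O(w) is not derivable, and the apparent clash with O(¬w) does not arise.
A world satisfying every obligation exists (e.g. b=true, c=false, d=false, g=false, h=false, j=false, m=false, n=true, q=true, t=false, w=false); no atom is both obligatory and forbidden, so the set is consistent.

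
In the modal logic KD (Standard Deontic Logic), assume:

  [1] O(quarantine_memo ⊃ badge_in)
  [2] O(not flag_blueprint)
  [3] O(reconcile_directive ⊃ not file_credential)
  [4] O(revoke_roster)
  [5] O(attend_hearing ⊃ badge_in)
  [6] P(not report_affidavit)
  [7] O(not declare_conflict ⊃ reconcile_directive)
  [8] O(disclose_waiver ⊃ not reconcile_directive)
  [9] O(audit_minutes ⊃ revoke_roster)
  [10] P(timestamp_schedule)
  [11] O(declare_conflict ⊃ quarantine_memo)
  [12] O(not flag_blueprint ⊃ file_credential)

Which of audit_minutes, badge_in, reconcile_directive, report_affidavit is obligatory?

From premise 2 we have O(not flag_blueprint).
With premise 12, O(not flag_blueprint ⊃ file_credential), the K-axiom yields O(file_credential).
Premise 3 is O(reconcile_directive ⊃ not file_credential); contrapositively O(file_credential ⊃ not reconcile_directive). Since O(file_credential) holds, K gives O(not reconcile_directive).
The contrapositive of premise 7 (O(not declare_conflict ⊃ reconcile_directive)) is O(not reconcile_directive ⊃ declare_conflict), and O(not reconcile_directive) is already established, so O(declare_conflict).
Premise 11 is O(declare_conflict ⊃ quarantine_memo); since O(declare_conflict), deontic closure gives O(quarantine_memo).
With premise 1, O(quarantine_memo ⊃ badge_in), the K-axiom yields O(badge_in).
So O(badge_in) holds — badge_in is obligatory. None of the other listed options is made obligatory by any chain of premises.

badge_in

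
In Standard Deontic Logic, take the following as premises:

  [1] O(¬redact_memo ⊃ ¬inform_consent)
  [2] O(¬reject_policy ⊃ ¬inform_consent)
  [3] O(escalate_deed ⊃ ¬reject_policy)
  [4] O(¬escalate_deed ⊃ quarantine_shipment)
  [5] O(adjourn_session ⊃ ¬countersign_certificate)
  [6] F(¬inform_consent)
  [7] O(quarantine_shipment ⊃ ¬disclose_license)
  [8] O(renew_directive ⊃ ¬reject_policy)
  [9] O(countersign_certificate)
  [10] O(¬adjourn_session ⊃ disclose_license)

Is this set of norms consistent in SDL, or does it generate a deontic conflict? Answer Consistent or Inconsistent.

Inconsistent

From premise 9 we have O(countersign_certificate).
Premise 5, O(adjourn_session ⊃ ¬countersign_certificate), contraposes to O(countersign_certificate ⊃ ¬adjourn_session); with O(countersign_certificate) we get O(¬adjourn_session).
With premise 10, O(¬adjourn_session ⊃ disclose_license), the K-axiom yields O(disclose_license).
Premise 7, O(quarantine_shipment ⊃ ¬disclose_license), contraposes to O(disclose_license ⊃ ¬quarantine_shipment); with O(disclose_license) we get O(¬quarantine_shipment).
Premise 4, O(¬escalate_deed ⊃ quarantine_shipment), contraposes to O(¬quarantine_shipment ⊃ escalate_deed); with O(¬quarantine_shipment) we get O(escalate_deed).
Applying K to premise 3 (O(escalate_deed ⊃ ¬reject_policy)) and O(escalate_deed) yields O(¬reject_policy).
Premise 2 is O(¬reject_policy ⊃ ¬inform_consent); since O(¬reject_policy), deontic closure gives O(¬inform_consent).
However, F(¬inform_consent) at premise 6 amounts to O(inform_consent).
We now have both O(¬inform_consent) and O(inform_consent) — inform_consent is simultaneously obligatory and forbidden, violating the D-axiom.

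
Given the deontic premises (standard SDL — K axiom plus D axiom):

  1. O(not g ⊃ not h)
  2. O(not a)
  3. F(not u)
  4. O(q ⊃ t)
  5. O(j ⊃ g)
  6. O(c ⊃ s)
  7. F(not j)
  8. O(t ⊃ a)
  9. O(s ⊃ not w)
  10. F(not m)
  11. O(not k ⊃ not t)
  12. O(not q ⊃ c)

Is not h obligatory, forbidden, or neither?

Neither

Premise 1 is O(not g ⊃ not h), but O(not g) is not derivable from the premises, so it does not yield O(not h).
No premise or chain of K-axiom applications forces O(not h), and none forces O(h). So not h is neither obligatory nor forbidden under these norms.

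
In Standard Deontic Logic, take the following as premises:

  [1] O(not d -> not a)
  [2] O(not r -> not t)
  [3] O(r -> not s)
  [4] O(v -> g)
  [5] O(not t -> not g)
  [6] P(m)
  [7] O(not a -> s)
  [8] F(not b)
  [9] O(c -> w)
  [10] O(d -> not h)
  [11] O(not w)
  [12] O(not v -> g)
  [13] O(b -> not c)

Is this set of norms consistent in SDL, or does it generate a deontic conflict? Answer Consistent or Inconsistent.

Consistent

Premise 9 is O(c -> w), but O(c) is not derivable from the premises, so it does not yield O(w).
So O(w) is not derivable, and the apparent clash with O(not w) does not arise.
A world satisfying every obligation exists (e.g. a=true, b=true, c=false, d=true, g=true, h=false, m=false, r=true, s=false, t=true, v=false, w=false); no atom is both obligatory and forbidden, so the set is consistent.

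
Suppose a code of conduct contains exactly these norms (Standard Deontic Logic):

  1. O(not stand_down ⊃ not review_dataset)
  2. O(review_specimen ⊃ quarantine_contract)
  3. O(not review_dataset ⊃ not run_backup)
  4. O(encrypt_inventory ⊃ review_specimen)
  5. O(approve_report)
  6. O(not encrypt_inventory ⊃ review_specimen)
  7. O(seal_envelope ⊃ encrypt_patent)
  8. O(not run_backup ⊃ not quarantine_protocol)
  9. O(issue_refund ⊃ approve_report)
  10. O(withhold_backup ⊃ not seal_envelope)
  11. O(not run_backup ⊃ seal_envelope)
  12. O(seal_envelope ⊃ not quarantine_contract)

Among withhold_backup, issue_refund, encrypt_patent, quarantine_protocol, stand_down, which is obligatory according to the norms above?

stand_down

Premises 4 and 6 are O(encrypt_inventory ⊃ review_specimen) and O(not encrypt_inventory ⊃ review_specimen); every ideal world satisfies encrypt_inventory or not encrypt_inventory, so in either case review_specimen holds — hence O(review_specimen).
Applying K to premise 2 (O(review_specimen ⊃ quarantine_contract)) and O(review_specimen) yields O(quarantine_contract).
Premise 12, O(seal_envelope ⊃ not quarantine_contract), contraposes to O(quarantine_contract ⊃ not seal_envelope); with O(quarantine_contract) we get O(not seal_envelope).
Premise 11 is O(not run_backup ⊃ seal_envelope); contrapositively O(not seal_envelope ⊃ run_backup). Since O(not seal_envelope) holds, K gives O(run_backup).
Premise 3 is O(not review_dataset ⊃ not run_backup); contrapositively O(run_backup ⊃ review_dataset). Since O(run_backup) holds, K gives O(review_dataset).
The contrapositive of premise 1 (O(not stand_down ⊃ not review_dataset)) is O(review_dataset ⊃ stand_down), and O(review_dataset) is already established, so O(stand_down).
So O(stand_down) holds — stand_down is obligatory. None of the other listed options is made obligatory by any chain of premises.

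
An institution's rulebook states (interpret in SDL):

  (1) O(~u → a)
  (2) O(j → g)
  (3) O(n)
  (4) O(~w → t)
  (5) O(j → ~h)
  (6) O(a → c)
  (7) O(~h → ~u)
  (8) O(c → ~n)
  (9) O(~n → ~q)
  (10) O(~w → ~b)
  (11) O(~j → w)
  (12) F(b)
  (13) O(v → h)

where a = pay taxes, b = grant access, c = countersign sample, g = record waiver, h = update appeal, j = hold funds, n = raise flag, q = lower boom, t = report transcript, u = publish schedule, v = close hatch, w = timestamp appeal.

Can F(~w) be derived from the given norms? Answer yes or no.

Yes

From premise 3 we have O(n).
Premise 8, O(c → ~n), contraposes to O(n → ~c); with O(n) we get O(~c).
Premise 6, O(a → c), contraposes to O(~c → ~a); with O(~c) we get O(~a).
Premise 1, O(~u → a), contraposes to O(~a → u); with O(~a) we get O(u).
Premise 7 is O(~h → ~u); contrapositively O(u → h). Since O(u) holds, K gives O(h).
Premise 5, O(j → ~h), contraposes to O(h → ~j); with O(h) we get O(~j).
From O(~j) and premise 11, O(~j → w), we obtain O(w).
Premises 2, 4, 9, 10, 12, 13 do not contribute to this derivation.
So O(w) holds, i.e. F(~w). The claim follows.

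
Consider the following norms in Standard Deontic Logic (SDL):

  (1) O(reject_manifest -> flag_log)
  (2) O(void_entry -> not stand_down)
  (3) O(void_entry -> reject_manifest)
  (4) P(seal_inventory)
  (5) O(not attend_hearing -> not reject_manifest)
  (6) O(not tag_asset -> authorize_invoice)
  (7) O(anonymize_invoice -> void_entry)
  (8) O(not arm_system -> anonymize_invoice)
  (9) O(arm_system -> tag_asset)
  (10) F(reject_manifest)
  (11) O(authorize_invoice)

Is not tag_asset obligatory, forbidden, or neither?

Premise 10 is F(reject_manifest), i.e. O(not reject_manifest).
The contrapositive of premise 3 (O(void_entry -> reject_manifest)) is O(not reject_manifest -> not void_entry), and O(not reject_manifest) is already established, so O(not void_entry).
Premise 7 is O(anonymize_invoice -> void_entry); contrapositively O(not void_entry -> not anonymize_invoice). Since O(not void_entry) holds, K gives O(not anonymize_invoice).
Premise 8 is O(not arm_system -> anonymize_invoice); contrapositively O(not anonymize_invoice -> arm_system). Since O(not anonymize_invoice) holds, K gives O(arm_system).
Applying K to premise 9 (O(arm_system -> tag_asset)) and O(arm_system) yields O(tag_asset).
Premises 1, 2, 4, 5, 6, 11 do not contribute to this derivation.
Thus O(tag_asset), which is F(not tag_asset): not tag_asset is forbidden.

Forbidden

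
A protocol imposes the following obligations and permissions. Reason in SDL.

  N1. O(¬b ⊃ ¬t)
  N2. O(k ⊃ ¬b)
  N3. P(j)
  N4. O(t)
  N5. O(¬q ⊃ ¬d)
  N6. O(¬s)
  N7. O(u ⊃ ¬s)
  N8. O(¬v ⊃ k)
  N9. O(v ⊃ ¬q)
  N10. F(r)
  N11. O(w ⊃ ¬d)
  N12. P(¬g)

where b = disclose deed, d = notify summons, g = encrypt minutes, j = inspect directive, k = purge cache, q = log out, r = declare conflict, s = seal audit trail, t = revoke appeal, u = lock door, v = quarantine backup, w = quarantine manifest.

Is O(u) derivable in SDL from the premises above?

No

Premise 7 is O(u ⊃ ¬s); even if O(¬s) held, inferring O(u) would be affirming the consequent — invalid.
No other premise forces O(u). An ideal world satisfying every premise can still have u false, so O(u) is not derivable.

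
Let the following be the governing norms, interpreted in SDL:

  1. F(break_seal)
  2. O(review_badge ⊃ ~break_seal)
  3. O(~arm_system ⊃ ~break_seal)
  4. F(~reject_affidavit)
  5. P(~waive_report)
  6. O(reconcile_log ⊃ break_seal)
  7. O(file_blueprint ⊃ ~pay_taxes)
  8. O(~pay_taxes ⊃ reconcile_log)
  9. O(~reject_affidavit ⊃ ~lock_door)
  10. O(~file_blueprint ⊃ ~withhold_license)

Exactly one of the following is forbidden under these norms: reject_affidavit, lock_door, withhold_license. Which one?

withhold_license

Premise 1 is F(break_seal), i.e. O(~break_seal).
Premise 6, O(reconcile_log ⊃ break_seal), contraposes to O(~break_seal ⊃ ~reconcile_log); with O(~break_seal) we get O(~reconcile_log).
Premise 8 is O(~pay_taxes ⊃ reconcile_log); contrapositively O(~reconcile_log ⊃ pay_taxes). Since O(~reconcile_log) holds, K gives O(pay_taxes).
Premise 7, O(file_blueprint ⊃ ~pay_taxes), contraposes to O(pay_taxes ⊃ ~file_blueprint); with O(pay_taxes) we get O(~file_blueprint).
With premise 10, O(~file_blueprint ⊃ ~withhold_license), the K-axiom yields O(~withhold_license).
So O(~withhold_license) holds, i.e. withhold_license is forbidden. None of the other listed options is forbidden under the premises.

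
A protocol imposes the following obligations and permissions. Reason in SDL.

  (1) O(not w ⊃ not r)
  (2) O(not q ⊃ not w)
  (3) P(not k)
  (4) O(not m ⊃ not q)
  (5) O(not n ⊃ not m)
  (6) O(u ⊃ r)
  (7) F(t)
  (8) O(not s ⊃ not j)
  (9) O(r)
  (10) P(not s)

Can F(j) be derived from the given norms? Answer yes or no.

No

Premise 8 is O(not s ⊃ not j), but O(not s) is not derivable from the premises (the permission P(not s) asserts only not O(s), not O(not s)), so it does not yield O(not j).
No other premise forces O(not j). An ideal world satisfying every premise can still have j true, so F(j) is not derivable.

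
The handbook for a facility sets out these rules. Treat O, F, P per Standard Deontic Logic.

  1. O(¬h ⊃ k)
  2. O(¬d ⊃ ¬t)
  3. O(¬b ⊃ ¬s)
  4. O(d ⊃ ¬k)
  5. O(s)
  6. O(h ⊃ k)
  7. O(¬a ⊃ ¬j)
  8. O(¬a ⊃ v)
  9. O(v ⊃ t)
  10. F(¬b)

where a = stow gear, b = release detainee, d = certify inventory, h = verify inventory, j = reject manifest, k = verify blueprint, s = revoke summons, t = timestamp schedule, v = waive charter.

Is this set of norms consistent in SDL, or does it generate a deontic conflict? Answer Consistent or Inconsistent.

Consistent

Premise 3 is O(¬b ⊃ ¬s), but O(¬b) is not derivable from the premises, so it does not yield O(¬s).
So O(¬s) is not derivable, and the apparent clash with O(s) does not arise.
A world satisfying every obligation exists (e.g. a=true, b=true, d=false, h=false, j=false, k=true, s=true, t=false, v=false); no atom is both obligatory and forbidden, so the set is consistent.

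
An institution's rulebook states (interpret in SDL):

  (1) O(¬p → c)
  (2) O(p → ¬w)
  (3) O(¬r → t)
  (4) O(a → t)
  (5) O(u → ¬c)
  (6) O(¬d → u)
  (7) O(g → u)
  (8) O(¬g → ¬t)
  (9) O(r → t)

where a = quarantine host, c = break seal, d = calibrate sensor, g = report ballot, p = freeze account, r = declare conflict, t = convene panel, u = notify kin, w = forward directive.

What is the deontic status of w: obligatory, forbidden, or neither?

By case analysis on r: premise 9 gives O(r → t) and premise 3 gives O(¬r → t), so O(t) either way.
Premise 8 is O(¬g → ¬t); contrapositively O(t → g). Since O(t) holds, K gives O(g).
Premise 7 is O(g → u); since O(g), deontic closure gives O(u).
Applying K to premise 5 (O(u → ¬c)) and O(u) yields O(¬c).
Premise 1, O(¬p → c), contraposes to O(¬c → p); with O(¬c) we get O(p).
Applying K to premise 2 (O(p → ¬w)) and O(p) yields O(¬w).
Premises 4, 6 do not contribute to this derivation.
Thus O(¬w), which is F(w): w is forbidden.

Forbidden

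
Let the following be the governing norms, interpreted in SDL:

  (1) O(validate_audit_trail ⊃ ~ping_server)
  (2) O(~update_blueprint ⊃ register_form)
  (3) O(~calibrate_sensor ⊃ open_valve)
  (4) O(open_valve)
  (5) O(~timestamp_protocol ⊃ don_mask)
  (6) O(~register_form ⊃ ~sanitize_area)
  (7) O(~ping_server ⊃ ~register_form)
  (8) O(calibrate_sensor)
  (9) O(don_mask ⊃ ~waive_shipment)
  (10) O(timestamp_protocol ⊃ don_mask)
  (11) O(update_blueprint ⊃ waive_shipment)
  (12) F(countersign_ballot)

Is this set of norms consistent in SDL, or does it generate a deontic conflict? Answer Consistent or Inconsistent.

Premise 3 is O(~calibrate_sensor ⊃ open_valve); even if O(open_valve) held, inferring O(~calibrate_sensor) would be affirming the consequent — invalid.
So O(~calibrate_sensor) is not derivable, and the apparent clash with O(calibrate_sensor) does not arise.
A world satisfying every obligation exists (e.g. calibrate_sensor=true, countersign_ballot=false, don_mask=true, open_valve=true, ping_server=true, register_form=true, sanitize_area=false, timestamp_protocol=false, update_blueprint=false, validate_audit_trail=false, waive_shipment=false); no atom is both obligatory and forbidden, so the set is consistent.

Consistent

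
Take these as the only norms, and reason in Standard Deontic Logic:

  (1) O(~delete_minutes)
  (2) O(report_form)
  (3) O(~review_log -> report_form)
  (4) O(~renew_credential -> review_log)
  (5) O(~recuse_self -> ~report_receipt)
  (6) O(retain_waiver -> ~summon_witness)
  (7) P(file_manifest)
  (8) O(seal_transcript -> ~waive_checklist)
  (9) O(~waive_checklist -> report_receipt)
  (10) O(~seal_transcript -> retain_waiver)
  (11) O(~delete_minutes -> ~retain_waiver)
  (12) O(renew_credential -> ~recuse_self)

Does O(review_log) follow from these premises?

Yes

Premise 1 states O(~delete_minutes) outright.
With premise 11, O(~delete_minutes -> ~retain_waiver), the K-axiom yields O(~retain_waiver).
The contrapositive of premise 10 (O(~seal_transcript -> retain_waiver)) is O(~retain_waiver -> seal_transcript), and O(~retain_waiver) is already established, so O(seal_transcript).
With premise 8, O(seal_transcript -> ~waive_checklist), the K-axiom yields O(~waive_checklist).
Applying K to premise 9 (O(~waive_checklist -> report_receipt)) and O(~waive_checklist) yields O(report_receipt).
Premise 5 is O(~recuse_self -> ~report_receipt); contrapositively O(report_receipt -> recuse_self). Since O(report_receipt) holds, K gives O(recuse_self).
Premise 12 is O(renew_credential -> ~recuse_self); contrapositively O(recuse_self -> ~renew_credential). Since O(recuse_self) holds, K gives O(~renew_credential).
From O(~renew_credential) and premise 4, O(~renew_credential -> review_log), we obtain O(review_log).
Premises 2, 3, 6, 7 do not contribute to this derivation.
So O(review_log) follows.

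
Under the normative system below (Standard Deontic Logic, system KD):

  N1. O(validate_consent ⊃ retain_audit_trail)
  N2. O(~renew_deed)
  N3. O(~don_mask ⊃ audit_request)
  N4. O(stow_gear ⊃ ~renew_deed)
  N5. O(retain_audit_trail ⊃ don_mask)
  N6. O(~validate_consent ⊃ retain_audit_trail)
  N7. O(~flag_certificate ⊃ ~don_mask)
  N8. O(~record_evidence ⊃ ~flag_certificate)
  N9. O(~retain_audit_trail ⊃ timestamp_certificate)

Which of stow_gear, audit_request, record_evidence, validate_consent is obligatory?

Premises 1 and 6 are O(validate_consent ⊃ retain_audit_trail) and O(~validate_consent ⊃ retain_audit_trail); every ideal world satisfies validate_consent or ~validate_consent, so in either case retain_audit_trail holds — hence O(retain_audit_trail).
With premise 5, O(retain_audit_trail ⊃ don_mask), the K-axiom yields O(don_mask).
Premise 7, O(~flag_certificate ⊃ ~don_mask), contraposes to O(don_mask ⊃ flag_certificate); with O(don_mask) we get O(flag_certificate).
Premise 8, O(~record_evidence ⊃ ~flag_certificate), contraposes to O(flag_certificate ⊃ record_evidence); with O(flag_certificate) we get O(record_evidence).
So O(record_evidence) holds — record_evidence is obligatory. None of the other listed options is made obligatory by any chain of premises.

record_evidence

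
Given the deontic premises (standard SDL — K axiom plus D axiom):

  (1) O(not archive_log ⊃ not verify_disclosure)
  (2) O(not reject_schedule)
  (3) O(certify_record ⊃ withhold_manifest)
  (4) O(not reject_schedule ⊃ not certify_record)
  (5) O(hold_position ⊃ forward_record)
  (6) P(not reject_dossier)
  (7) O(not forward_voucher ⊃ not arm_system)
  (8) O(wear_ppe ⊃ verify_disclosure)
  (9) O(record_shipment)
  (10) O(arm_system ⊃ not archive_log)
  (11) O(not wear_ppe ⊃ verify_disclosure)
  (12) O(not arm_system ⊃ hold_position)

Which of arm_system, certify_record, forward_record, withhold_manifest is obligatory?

By case analysis on wear_ppe: premise 8 gives O(wear_ppe ⊃ verify_disclosure) and premise 11 gives O(not wear_ppe ⊃ verify_disclosure), so O(verify_disclosure) either way.
Premise 1 is O(not archive_log ⊃ not verify_disclosure); contrapositively O(verify_disclosure ⊃ archive_log). Since O(verify_disclosure) holds, K gives O(archive_log).
The contrapositive of premise 10 (O(arm_system ⊃ not archive_log)) is O(archive_log ⊃ not arm_system), and O(archive_log) is already established, so O(not arm_system).
Premise 12 is O(not arm_system ⊃ hold_position); since O(not arm_system), deontic closure gives O(hold_position).
Applying K to premise 5 (O(hold_position ⊃ forward_record)) and O(hold_position) yields O(forward_record).
So O(forward_record) holds — forward_record is obligatory. None of the other listed options is made obligatory by any chain of premises.

forward_record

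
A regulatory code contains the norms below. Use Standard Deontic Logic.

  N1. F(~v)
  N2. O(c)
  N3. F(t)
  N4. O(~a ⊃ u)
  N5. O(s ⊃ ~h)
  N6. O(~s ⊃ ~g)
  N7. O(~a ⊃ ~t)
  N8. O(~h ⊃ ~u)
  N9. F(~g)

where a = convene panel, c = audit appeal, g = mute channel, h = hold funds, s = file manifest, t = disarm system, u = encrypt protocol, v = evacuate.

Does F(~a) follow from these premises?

Premise 9 is F(~g), i.e. O(g).
Premise 6, O(~s ⊃ ~g), contraposes to O(g ⊃ s); with O(g) we get O(s).
Applying K to premise 5 (O(s ⊃ ~h)) and O(s) yields O(~h).
Applying K to premise 8 (O(~h ⊃ ~u)) and O(~h) yields O(~u).
The contrapositive of premise 4 (O(~a ⊃ u)) is O(~u ⊃ a), and O(~u) is already established, so O(a).
Premises 1, 2, 3, 7 do not contribute to this derivation.
So O(a) holds, i.e. F(~a). The claim follows.

Yes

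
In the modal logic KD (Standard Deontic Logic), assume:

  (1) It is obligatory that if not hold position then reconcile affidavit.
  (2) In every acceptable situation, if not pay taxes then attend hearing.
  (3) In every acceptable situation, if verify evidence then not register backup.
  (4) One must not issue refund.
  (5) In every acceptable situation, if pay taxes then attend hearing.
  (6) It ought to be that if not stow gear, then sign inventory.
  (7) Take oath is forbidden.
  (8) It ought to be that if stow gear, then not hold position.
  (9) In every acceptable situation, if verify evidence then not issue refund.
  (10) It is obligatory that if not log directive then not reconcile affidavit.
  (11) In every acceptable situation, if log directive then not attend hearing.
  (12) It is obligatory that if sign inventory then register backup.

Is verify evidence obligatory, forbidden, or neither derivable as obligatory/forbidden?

Forbidden

Premises 5 and 2 cover both cases: O(pay_taxes → attend_hearing) and O(¬pay_taxes → attend_hearing). Since pay_taxes ∨ ¬pay_taxes is a tautology, O(attend_hearing) follows.
Premise 11 is O(log_directive → ¬attend_hearing); contrapositively O(attend_hearing → ¬log_directive). Since O(attend_hearing) holds, K gives O(¬log_directive).
Premise 10 is O(¬log_directive → ¬reconcile_affidavit); since O(¬log_directive), deontic closure gives O(¬reconcile_affidavit).
Premise 1, O(¬hold_position → reconcile_affidavit), contraposes to O(¬reconcile_affidavit → hold_position); with O(¬reconcile_affidavit) we get O(hold_position).
The contrapositive of premise 8 (O(stow_gear → ¬hold_position)) is O(hold_position → ¬stow_gear), and O(hold_position) is already established, so O(¬stow_gear).
With premise 6, O(¬stow_gear → sign_inventory), the K-axiom yields O(sign_inventory).
Premise 12 is O(sign_inventory → register_backup); since O(sign_inventory), deontic closure gives O(register_backup).
Premise 3, O(verify_evidence → ¬register_backup), contraposes to O(register_backup → ¬verify_evidence); with O(register_backup) we get O(¬verify_evidence).
Premises 4, 7, 9 do not contribute to this derivation.
Thus O(¬verify_evidence), which is F(verify_evidence): verify_evidence is forbidden.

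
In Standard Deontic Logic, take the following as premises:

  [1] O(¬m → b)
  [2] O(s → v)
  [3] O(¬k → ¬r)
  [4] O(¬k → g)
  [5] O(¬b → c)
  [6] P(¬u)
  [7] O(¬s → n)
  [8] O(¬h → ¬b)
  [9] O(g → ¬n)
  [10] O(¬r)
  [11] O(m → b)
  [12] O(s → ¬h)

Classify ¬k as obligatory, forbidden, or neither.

Premises 1 and 11 cover both cases: O(¬m → b) and O(m → b). Since ¬m ∨ m is a tautology, O(b) follows.
Premise 8, O(¬h → ¬b), contraposes to O(b → h); with O(b) we get O(h).
The contrapositive of premise 12 (O(s → ¬h)) is O(h → ¬s), and O(h) is already established, so O(¬s).
From O(¬s) and premise 7, O(¬s → n), we obtain O(n).
Premise 9 is O(g → ¬n); contrapositively O(n → ¬g). Since O(n) holds, K gives O(¬g).
Premise 4, O(¬k → g), contraposes to O(¬g → k); with O(¬g) we get O(k).
Premises 2, 3, 5, 6, 10 do not contribute to this derivation.
Thus O(k), which is F(¬k): ¬k is forbidden.

Forbidden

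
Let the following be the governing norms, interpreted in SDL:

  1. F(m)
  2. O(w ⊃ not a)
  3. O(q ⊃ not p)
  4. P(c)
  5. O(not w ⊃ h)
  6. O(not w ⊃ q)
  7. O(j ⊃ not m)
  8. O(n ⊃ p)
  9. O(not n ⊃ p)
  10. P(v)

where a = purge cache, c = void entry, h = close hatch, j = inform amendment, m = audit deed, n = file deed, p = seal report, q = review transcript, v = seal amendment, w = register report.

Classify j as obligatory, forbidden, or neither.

Premise 7 is O(j ⊃ not m); even if O(not m) held, inferring O(j) would be affirming the consequent — invalid.
No premise or chain of K-axiom applications forces O(j), and none forces O(not j). So j is neither obligatory nor forbidden under these norms.

Neither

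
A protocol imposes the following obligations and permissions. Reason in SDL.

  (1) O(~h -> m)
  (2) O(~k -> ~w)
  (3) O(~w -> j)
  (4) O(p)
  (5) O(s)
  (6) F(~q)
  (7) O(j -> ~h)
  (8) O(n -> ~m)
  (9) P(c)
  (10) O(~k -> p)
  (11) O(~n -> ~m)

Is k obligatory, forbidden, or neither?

Premises 8 and 11 are O(n -> ~m) and O(~n -> ~m); every ideal world satisfies n or ~n, so in either case ~m holds — hence O(~m).
Premise 1 is O(~h -> m); contrapositively O(~m -> h). Since O(~m) holds, K gives O(h).
The contrapositive of premise 7 (O(j -> ~h)) is O(h -> ~j), and O(h) is already established, so O(~j).
The contrapositive of premise 3 (O(~w -> j)) is O(~j -> w), and O(~j) is already established, so O(w).
The contrapositive of premise 2 (O(~k -> ~w)) is O(w -> k), and O(w) is already established, so O(k).
Premises 4, 5, 6, 9, 10 do not contribute to this derivation.
Hence k is obligatory.

Obligatory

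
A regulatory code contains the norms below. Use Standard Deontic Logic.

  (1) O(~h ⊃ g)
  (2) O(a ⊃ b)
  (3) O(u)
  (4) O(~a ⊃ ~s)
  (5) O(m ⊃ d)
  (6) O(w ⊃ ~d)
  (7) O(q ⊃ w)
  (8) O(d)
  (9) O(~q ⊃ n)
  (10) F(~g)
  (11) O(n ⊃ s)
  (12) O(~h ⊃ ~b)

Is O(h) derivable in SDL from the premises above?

From premise 8 we have O(d).
The contrapositive of premise 6 (O(w ⊃ ~d)) is O(d ⊃ ~w), and O(d) is already established, so O(~w).
Premise 7, O(q ⊃ w), contraposes to O(~w ⊃ ~q); with O(~w) we get O(~q).
Applying K to premise 9 (O(~q ⊃ n)) and O(~q) yields O(n).
Applying K to premise 11 (O(n ⊃ s)) and O(n) yields O(s).
Premise 4 is O(~a ⊃ ~s); contrapositively O(s ⊃ a). Since O(s) holds, K gives O(a).
From O(a) and premise 2, O(a ⊃ b), we obtain O(b).
Premise 12 is O(~h ⊃ ~b); contrapositively O(b ⊃ h). Since O(b) holds, K gives O(h).
Premises 1, 3, 5, 10 do not contribute to this derivation.
So O(h) follows.

Yes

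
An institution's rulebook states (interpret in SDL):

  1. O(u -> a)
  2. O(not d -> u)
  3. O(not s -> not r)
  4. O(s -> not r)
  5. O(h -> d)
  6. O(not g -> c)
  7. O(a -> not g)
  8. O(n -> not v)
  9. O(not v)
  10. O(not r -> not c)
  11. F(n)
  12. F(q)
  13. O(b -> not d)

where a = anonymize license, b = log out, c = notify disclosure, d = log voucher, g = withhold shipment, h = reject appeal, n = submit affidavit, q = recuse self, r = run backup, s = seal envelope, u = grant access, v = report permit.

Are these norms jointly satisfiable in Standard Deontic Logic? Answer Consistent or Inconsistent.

Premise 8 is O(n -> not v); even if O(not v) held, inferring O(n) would be affirming the consequent — invalid.
So O(n) is not derivable, and the apparent clash with O(not n) does not arise.
A world satisfying every obligation exists (e.g. a=false, b=false, c=false, d=true, g=true, h=false, n=false, q=false, r=false, s=false, u=false, v=false); no atom is both obligatory and forbidden, so the set is consistent.

Consistent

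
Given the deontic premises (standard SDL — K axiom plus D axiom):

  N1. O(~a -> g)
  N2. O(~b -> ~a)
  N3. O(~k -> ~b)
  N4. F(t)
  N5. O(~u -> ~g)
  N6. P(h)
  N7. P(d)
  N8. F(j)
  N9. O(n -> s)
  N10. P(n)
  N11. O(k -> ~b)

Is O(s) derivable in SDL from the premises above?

No

Premise 9 is O(n -> s), but O(n) is not derivable from the premises (the permission P(n) asserts only ~O(~n), not O(n)), so it does not yield O(s).
No other premise forces O(s). An ideal world satisfying every premise can still have s false, so O(s) is not derivable.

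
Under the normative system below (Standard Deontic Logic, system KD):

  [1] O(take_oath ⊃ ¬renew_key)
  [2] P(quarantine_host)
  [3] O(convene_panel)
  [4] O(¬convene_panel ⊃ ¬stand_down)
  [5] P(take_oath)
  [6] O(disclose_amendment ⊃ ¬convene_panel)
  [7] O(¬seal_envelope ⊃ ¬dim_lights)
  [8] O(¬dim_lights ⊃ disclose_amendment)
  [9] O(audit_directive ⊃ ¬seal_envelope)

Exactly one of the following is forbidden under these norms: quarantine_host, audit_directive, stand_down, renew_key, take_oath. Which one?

Premise 3 states O(convene_panel) outright.
The contrapositive of premise 6 (O(disclose_amendment ⊃ ¬convene_panel)) is O(convene_panel ⊃ ¬disclose_amendment), and O(convene_panel) is already established, so O(¬disclose_amendment).
Premise 8, O(¬dim_lights ⊃ disclose_amendment), contraposes to O(¬disclose_amendment ⊃ dim_lights); with O(¬disclose_amendment) we get O(dim_lights).
Premise 7 is O(¬seal_envelope ⊃ ¬dim_lights); contrapositively O(dim_lights ⊃ seal_envelope). Since O(dim_lights) holds, K gives O(seal_envelope).
The contrapositive of premise 9 (O(audit_directive ⊃ ¬seal_envelope)) is O(seal_envelope ⊃ ¬audit_directive), and O(seal_envelope) is already established, so O(¬audit_directive).
So O(¬audit_directive) holds, i.e. audit_directive is forbidden. None of the other listed options is forbidden under the premises.

audit_directive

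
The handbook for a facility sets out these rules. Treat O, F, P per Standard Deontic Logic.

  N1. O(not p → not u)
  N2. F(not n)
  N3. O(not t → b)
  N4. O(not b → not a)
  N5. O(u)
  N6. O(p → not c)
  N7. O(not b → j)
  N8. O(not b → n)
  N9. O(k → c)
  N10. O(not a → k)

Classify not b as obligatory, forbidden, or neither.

Forbidden

Premise 5 gives O(u).
Premise 1 is O(not p → not u); contrapositively O(u → p). Since O(u) holds, K gives O(p).
With premise 6, O(p → not c), the K-axiom yields O(not c).
Premise 9, O(k → c), contraposes to O(not c → not k); with O(not c) we get O(not k).
The contrapositive of premise 10 (O(not a → k)) is O(not k → a), and O(not k) is already established, so O(a).
Premise 4, O(not b → not a), contraposes to O(a → b); with O(a) we get O(b).
Premises 2, 3, 7, 8 do not contribute to this derivation.
Thus O(b), which is F(not b): not b is forbidden.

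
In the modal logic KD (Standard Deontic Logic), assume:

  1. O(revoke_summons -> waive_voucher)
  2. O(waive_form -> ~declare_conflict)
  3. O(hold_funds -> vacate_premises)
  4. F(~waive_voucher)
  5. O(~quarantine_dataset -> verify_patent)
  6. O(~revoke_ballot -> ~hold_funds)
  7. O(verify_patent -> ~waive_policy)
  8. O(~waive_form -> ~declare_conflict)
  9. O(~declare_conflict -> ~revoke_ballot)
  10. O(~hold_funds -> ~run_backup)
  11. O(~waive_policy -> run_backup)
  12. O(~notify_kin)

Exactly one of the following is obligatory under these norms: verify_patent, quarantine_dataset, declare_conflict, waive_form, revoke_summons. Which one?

quarantine_dataset

Premises 2 and 8 cover both cases: O(waive_form -> ~declare_conflict) and O(~waive_form -> ~declare_conflict). Since waive_form ∨ ~waive_form is a tautology, O(~declare_conflict) follows.
With premise 9, O(~declare_conflict -> ~revoke_ballot), the K-axiom yields O(~revoke_ballot).
From O(~revoke_ballot) and premise 6, O(~revoke_ballot -> ~hold_funds), we obtain O(~hold_funds).
From O(~hold_funds) and premise 10, O(~hold_funds -> ~run_backup), we obtain O(~run_backup).
The contrapositive of premise 11 (O(~waive_policy -> run_backup)) is O(~run_backup -> waive_policy), and O(~run_backup) is already established, so O(waive_policy).
Premise 7, O(verify_patent -> ~waive_policy), contraposes to O(waive_policy -> ~verify_patent); with O(waive_policy) we get O(~verify_patent).
Premise 5, O(~quarantine_dataset -> verify_patent), contraposes to O(~verify_patent -> quarantine_dataset); with O(~verify_patent) we get O(quarantine_dataset).
So O(quarantine_dataset) holds — quarantine_dataset is obligatory. None of the other listed options is made obligatory by any chain of premises.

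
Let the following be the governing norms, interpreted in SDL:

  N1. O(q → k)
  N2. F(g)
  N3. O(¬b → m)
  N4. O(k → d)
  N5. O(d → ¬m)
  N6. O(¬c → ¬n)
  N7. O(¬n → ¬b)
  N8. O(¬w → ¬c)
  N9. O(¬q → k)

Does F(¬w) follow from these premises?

Yes

Premises 9 and 1 are O(¬q → k) and O(q → k); every ideal world satisfies ¬q or q, so in either case k holds — hence O(k).
Premise 4 is O(k → d); since O(k), deontic closure gives O(d).
Applying K to premise 5 (O(d → ¬m)) and O(d) yields O(¬m).
Premise 3 is O(¬b → m); contrapositively O(¬m → b). Since O(¬m) holds, K gives O(b).
Premise 7 is O(¬n → ¬b); contrapositively O(b → n). Since O(b) holds, K gives O(n).
The contrapositive of premise 6 (O(¬c → ¬n)) is O(n → c), and O(n) is already established, so O(c).
Premise 8, O(¬w → ¬c), contraposes to O(c → w); with O(c) we get O(w).
Premise 2 does not contribute to this derivation.
So O(w) holds, i.e. F(¬w). The claim follows.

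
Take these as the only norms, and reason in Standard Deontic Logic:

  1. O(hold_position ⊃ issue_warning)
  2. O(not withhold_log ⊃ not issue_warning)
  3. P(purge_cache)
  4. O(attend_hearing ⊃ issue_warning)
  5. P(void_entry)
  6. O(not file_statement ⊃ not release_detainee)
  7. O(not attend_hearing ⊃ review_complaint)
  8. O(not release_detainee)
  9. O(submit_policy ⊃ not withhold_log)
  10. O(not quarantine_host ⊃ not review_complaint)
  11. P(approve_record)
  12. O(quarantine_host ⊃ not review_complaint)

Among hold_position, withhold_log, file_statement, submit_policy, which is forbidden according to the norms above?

submit_policy

Premises 10 and 12 cover both cases: O(not quarantine_host ⊃ not review_complaint) and O(quarantine_host ⊃ not review_complaint). Since not quarantine_host ∨ quarantine_host is a tautology, O(not review_complaint) follows.
Premise 7 is O(not attend_hearing ⊃ review_complaint); contrapositively O(not review_complaint ⊃ attend_hearing). Since O(not review_complaint) holds, K gives O(attend_hearing).
Premise 4 is O(attend_hearing ⊃ issue_warning); since O(attend_hearing), deontic closure gives O(issue_warning).
Premise 2, O(not withhold_log ⊃ not issue_warning), contraposes to O(issue_warning ⊃ withhold_log); with O(issue_warning) we get O(withhold_log).
Premise 9 is O(submit_policy ⊃ not withhold_log); contrapositively O(withhold_log ⊃ not submit_policy). Since O(withhold_log) holds, K gives O(not submit_policy).
So O(not submit_policy) holds, i.e. submit_policy is forbidden. None of the other listed options is forbidden under the premises.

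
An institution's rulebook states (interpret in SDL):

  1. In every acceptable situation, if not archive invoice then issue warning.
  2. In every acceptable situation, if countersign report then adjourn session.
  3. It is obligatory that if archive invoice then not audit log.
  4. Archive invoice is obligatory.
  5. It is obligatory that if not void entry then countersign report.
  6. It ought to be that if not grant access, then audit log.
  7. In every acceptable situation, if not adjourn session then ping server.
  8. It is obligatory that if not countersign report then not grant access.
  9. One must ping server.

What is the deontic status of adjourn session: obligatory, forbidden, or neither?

Premise 4 states O(archive_invoice) outright.
From O(archive_invoice) and premise 3, O(archive_invoice → ¬audit_log), we obtain O(¬audit_log).
Premise 6 is O(¬grant_access → audit_log); contrapositively O(¬audit_log → grant_access). Since O(¬audit_log) holds, K gives O(grant_access).
The contrapositive of premise 8 (O(¬countersign_report → ¬grant_access)) is O(grant_access → countersign_report), and O(grant_access) is already established, so O(countersign_report).
With premise 2, O(countersign_report → adjourn_session), the K-axiom yields O(adjourn_session).
Premises 1, 5, 7, 9 do not contribute to this derivation.
Hence adjourn_session is obligatory.

Obligatory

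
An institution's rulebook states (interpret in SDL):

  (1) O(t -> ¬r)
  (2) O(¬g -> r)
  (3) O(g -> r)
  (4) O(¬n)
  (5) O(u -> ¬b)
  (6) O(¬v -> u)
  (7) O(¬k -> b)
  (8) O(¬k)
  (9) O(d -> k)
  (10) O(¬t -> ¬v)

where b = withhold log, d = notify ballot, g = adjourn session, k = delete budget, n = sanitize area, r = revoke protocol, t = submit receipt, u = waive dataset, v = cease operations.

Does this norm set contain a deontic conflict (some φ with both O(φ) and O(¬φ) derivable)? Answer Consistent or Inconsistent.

Inconsistent

By case analysis on g: premise 3 gives O(g -> r) and premise 2 gives O(¬g -> r), so O(r) either way.
Premise 1 is O(t -> ¬r); contrapositively O(r -> ¬t). Since O(r) holds, K gives O(¬t).
With premise 10, O(¬t -> ¬v), the K-axiom yields O(¬v).
With premise 6, O(¬v -> u), the K-axiom yields O(u).
Applying K to premise 5 (O(u -> ¬b)) and O(u) yields O(¬b).
The contrapositive of premise 7 (O(¬k -> b)) is O(¬b -> k), and O(¬b) is already established, so O(k).
Yet premise 8 states O(¬k).
We now have both O(k) and O(¬k) — k is simultaneously obligatory and forbidden, violating the D-axiom.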